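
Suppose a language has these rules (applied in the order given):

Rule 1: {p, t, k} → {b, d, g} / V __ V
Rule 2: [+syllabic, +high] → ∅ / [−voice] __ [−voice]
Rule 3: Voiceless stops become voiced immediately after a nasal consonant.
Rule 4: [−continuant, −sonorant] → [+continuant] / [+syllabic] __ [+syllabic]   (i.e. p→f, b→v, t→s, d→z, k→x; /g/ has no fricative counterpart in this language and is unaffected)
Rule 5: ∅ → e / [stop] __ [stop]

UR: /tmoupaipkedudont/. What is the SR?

tmouvaipekezuzond

Rule 1 (intervocalic voicing): /p/ is a voiceless stop between vowels /u/ and /a/, so it voices to [b]. /tmoupaipkedudont/ → tmoubaipkedudont.
Rule 2 (high vowel syncope): no segment meets the environment; /tmoubaipkedudont/ is unchanged.
Rule 3 (post-nasal voicing): /t/ is a voiceless stop immediately after the nasal /n/, so it voices to [d]. /tmoubaipkedudont/ → tmoubaipkedudond.
Rule 4 (intervocalic spirantization): /b/ is a stop between vowels /u/ and /a/, so it spirantizes to the fricative [v]. /d/ is a stop between vowels /e/ and /u/, so it spirantizes to the fricative [z]. /d/ is a stop between vowels /u/ and /o/, so it spirantizes to the fricative [z]. /tmoubaipkedudond/ → tmouvaipkezuzond.
Rule 5 (stop-cluster e-epenthesis): /p/ and /k/ form a stop–stop cluster, so [e] is inserted between them. /tmouvaipkezuzond/ → tmouvaipekezuzond.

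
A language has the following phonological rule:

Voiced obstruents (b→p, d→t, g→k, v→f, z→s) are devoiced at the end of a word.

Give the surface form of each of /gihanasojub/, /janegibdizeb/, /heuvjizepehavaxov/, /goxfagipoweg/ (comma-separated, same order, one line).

/gihanasojub/: /b/ is a voiced obstruent in word-final position, so it devoices to [p]. → [gihanasojup].
/janegibdizeb/: /b/ is a voiced obstruent in word-final position, so it devoices to [p]. → [janegibdizep].
/heuvjizepehavaxov/: /v/ is a voiced obstruent in word-final position, so it devoices to [f]. → [heuvjizepehavaxof].
/goxfagipoweg/: /g/ is a voiced obstruent in word-final position, so it devoices to [k]. → [goxfagipowek].

gihanasojup, janegibdizep, heuvjizepehavaxof, goxfagipowek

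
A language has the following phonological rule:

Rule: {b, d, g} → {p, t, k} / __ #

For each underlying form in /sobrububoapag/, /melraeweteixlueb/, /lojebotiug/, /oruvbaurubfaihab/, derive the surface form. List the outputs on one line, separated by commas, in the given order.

sobrububoapak, melraeweteixluep, lojebotiuk, oruvbaurubfaihap

/sobrububoapag/: /g/ is a voiced stop in word-final position, so it devoices to [k]. → [sobrububoapak].
/melraeweteixlueb/: /b/ is a voiced stop in word-final position, so it devoices to [p]. → [melraeweteixluep].
/lojebotiug/: /g/ is a voiced stop in word-final position, so it devoices to [k]. → [lojebotiuk].
/oruvbaurubfaihab/: /b/ is a voiced stop in word-final position, so it devoices to [p]. → [oruvbaurubfaihap].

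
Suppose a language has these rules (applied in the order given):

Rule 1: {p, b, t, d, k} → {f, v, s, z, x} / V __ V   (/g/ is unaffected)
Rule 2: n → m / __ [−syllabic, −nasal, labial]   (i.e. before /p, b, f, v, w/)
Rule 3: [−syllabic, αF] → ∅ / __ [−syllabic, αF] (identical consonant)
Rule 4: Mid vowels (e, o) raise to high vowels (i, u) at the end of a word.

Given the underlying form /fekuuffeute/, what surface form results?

fexuufeusi

Rule 1 (intervocalic spirantization): /k/ is a stop between vowels /e/ and /u/, so it spirantizes to the fricative [x]. /t/ is a stop between vowels /u/ and /e/, so it spirantizes to the fricative [s]. /fekuuffeute/ → fexuuffeuse.
Rule 2 (nasal place assimilation): no segment meets the environment; /fexuuffeuse/ is unchanged.
Rule 3 (degemination): /ff/ is a geminate; the first /f/ deletes. /fexuuffeuse/ → fexuufeuse.
Rule 4 (final vowel raising): /e/ is a mid vowel in word-final position, so it raises to [i]. /fexuufeuse/ → fexuufeusi.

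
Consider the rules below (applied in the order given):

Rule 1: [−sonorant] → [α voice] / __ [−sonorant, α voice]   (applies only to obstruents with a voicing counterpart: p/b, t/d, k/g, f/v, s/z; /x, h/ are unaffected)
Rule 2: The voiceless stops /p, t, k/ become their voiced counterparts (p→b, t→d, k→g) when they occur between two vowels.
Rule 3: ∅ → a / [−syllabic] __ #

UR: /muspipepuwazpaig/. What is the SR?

muspibebuwaspaiga

Rule 1 (regressive voicing assimilation): /z/ precedes the voiceless obstruent /p/, so it devoices to [s] by assimilation. /muspipepuwazpaig/ → muspipepuwaspaig.
Rule 2 (intervocalic voicing): /p/ is a voiceless stop between vowels /i/ and /e/, so it voices to [b]. /p/ is a voiceless stop between vowels /e/ and /u/, so it voices to [b]. /muspipepuwaspaig/ → muspibebuwaspaig.
Rule 3 (final a-epenthesis): the form ends in the consonant /g/, so [a] is inserted word-finally. /muspibebuwaspaig/ → muspibebuwaspaiga.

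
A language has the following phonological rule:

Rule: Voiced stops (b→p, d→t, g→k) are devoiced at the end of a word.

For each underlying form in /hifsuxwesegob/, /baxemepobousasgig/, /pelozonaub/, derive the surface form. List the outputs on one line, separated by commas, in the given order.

hifsuxwesegop, baxemepobousasgik, pelozonaup

/hifsuxwesegob/: /b/ is a voiced stop in word-final position, so it devoices to [p]. → [hifsuxwesegop].
/baxemepobousasgig/: /g/ is a voiced stop in word-final position, so it devoices to [k]. → [baxemepobousasgik].
/pelozonaub/: /b/ is a voiced stop in word-final position, so it devoices to [p]. → [pelozonaup].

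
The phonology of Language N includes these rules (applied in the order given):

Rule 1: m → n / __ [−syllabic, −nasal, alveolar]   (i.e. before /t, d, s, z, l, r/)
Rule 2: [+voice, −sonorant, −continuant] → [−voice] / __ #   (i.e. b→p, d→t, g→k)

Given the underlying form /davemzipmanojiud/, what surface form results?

Rule 1 (nasal place assimilation): /m/ precedes the alveolar consonant /z/, so it assimilates in place to [n]. /davemzipmanojiud/ → davenzipmanojiud.
Rule 2 (final devoicing): /d/ is a voiced stop in word-final position, so it devoices to [t]. /davenzipmanojiud/ → davenzipmanojiut.

davenzipmanojiut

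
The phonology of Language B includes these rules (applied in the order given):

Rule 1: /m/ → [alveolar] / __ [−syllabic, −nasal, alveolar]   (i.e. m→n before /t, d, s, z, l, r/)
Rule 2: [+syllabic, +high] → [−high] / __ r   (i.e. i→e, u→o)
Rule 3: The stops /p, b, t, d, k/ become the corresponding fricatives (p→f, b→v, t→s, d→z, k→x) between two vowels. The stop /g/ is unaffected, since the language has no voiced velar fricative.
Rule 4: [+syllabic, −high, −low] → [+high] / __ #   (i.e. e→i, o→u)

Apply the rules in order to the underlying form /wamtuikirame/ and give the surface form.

wantuixerami

Rule 1 (nasal place assimilation): /m/ precedes the alveolar consonant /t/, so it assimilates in place to [n]. /wamtuikirame/ → wantuikirame.
Rule 2 (pre-rhotic lowering): /i/ is a high vowel immediately before /r/, so it lowers to [e]. /wantuikirame/ → wantuikerame.
Rule 3 (intervocalic spirantization): /k/ is a stop between vowels /i/ and /e/, so it spirantizes to the fricative [x]. /wantuikerame/ → wantuixerame.
Rule 4 (final vowel raising): /e/ is a mid vowel in word-final position, so it raises to [i]. /wantuixerame/ → wantuixerami.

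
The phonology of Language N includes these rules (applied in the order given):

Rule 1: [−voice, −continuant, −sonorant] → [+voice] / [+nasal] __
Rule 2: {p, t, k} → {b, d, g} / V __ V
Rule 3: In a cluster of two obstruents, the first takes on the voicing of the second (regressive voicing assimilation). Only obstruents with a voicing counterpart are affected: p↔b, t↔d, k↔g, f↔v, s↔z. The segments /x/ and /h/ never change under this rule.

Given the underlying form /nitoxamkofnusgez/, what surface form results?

Rule 1 (post-nasal voicing): /k/ is a voiceless stop immediately after the nasal /m/, so it voices to [g]. /nitoxamkofnusgez/ → nitoxamgofnusgez.
Rule 2 (intervocalic voicing): /t/ is a voiceless stop between vowels /i/ and /o/, so it voices to [d]. /nitoxamgofnusgez/ → nidoxamgofnusgez.
Rule 3 (regressive voicing assimilation): /s/ precedes the voiced obstruent /g/, so it voices to [z] by assimilation. /nidoxamgofnusgez/ → nidoxamgofnuzgez.

nidoxamgofnuzgez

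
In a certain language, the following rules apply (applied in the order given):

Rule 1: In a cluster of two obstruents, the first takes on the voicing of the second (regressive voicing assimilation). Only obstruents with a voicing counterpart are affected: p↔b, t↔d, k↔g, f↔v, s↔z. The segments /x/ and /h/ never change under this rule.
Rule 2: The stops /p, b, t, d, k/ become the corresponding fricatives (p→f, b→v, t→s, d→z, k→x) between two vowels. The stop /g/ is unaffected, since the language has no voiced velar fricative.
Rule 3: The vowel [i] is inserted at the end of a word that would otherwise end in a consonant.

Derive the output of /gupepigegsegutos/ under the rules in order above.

gufefigeksegusosi

Rule 1 (regressive voicing assimilation): /g/ precedes the voiceless obstruent /s/, so it devoices to [k] by assimilation. /gupepigegsegutos/ → gupepigeksegutos.
Rule 2 (intervocalic spirantization): /p/ is a stop between vowels /u/ and /e/, so it spirantizes to the fricative [f]. /p/ is a stop between vowels /e/ and /i/, so it spirantizes to the fricative [f]. /t/ is a stop between vowels /u/ and /o/, so it spirantizes to the fricative [s]. /gupepigeksegutos/ → gufefigeksegusos.
Rule 3 (final i-epenthesis): the form ends in the consonant /s/, so [i] is inserted word-finally. /gufefigeksegusos/ → gufefigeksegusosi.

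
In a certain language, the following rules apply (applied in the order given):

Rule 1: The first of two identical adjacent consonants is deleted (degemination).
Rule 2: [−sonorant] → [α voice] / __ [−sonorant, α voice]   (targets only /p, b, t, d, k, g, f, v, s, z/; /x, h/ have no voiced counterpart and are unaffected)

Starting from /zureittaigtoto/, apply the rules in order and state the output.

zureitaiktoto

Rule 1 (degemination): /tt/ is a geminate; the first /t/ deletes. /zureittaigtoto/ → zureitaigtoto.
Rule 2 (regressive voicing assimilation): /g/ precedes the voiceless obstruent /t/, so it devoices to [k] by assimilation. /zureitaigtoto/ → zureitaiktoto.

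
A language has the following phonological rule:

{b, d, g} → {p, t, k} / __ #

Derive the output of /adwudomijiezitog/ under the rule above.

adwudomijiezitok

/g/ is a voiced stop in word-final position, so it devoices to [k].
Surface form: [adwudomijiezitok].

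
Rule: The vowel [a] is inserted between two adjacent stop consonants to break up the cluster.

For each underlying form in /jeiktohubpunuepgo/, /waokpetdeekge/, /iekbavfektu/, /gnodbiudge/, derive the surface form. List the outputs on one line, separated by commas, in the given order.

jeikatohubapunuepago, waokapetadeekage, iekabavfekatu, gnodabiudage

/jeiktohubpunuepgo/: /k/ and /t/ form a stop–stop cluster, so [a] is inserted between them. /b/ and /p/ form a stop–stop cluster, so [a] is inserted between them. /p/ and /g/ form a stop–stop cluster, so [a] is inserted between them. → [jeikatohubapunuepago].
/waokpetdeekge/: /k/ and /p/ form a stop–stop cluster, so [a] is inserted between them. /t/ and /d/ form a stop–stop cluster, so [a] is inserted between them. /k/ and /g/ form a stop–stop cluster, so [a] is inserted between them. → [waokapetadeekage].
/iekbavfektu/: /k/ and /b/ form a stop–stop cluster, so [a] is inserted between them. /k/ and /t/ form a stop–stop cluster, so [a] is inserted between them. → [iekabavfekatu].
/gnodbiudge/: /d/ and /b/ form a stop–stop cluster, so [a] is inserted between them. /d/ and /g/ form a stop–stop cluster, so [a] is inserted between them. → [gnodabiudage].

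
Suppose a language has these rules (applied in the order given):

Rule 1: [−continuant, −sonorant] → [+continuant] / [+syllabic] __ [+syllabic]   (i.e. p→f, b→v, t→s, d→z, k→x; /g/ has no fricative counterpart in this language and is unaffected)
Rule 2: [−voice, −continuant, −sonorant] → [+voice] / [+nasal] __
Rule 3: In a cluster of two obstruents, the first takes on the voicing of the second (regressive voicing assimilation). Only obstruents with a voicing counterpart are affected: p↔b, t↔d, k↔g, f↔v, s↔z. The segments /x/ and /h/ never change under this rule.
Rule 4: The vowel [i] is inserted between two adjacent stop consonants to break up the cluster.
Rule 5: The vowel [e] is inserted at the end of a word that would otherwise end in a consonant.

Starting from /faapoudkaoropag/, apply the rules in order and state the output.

Rule 1 (intervocalic spirantization): /p/ is a stop between vowels /a/ and /o/, so it spirantizes to the fricative [f]. /p/ is a stop between vowels /o/ and /a/, so it spirantizes to the fricative [f]. /faapoudkaoropag/ → faafoudkaorofag.
Rule 2 (post-nasal voicing): no segment meets the environment; /faafoudkaorofag/ is unchanged.
Rule 3 (regressive voicing assimilation): /d/ precedes the voiceless obstruent /k/, so it devoices to [t] by assimilation. /faafoudkaorofag/ → faafoutkaorofag.
Rule 4 (stop-cluster i-epenthesis): /t/ and /k/ form a stop–stop cluster, so [i] is inserted between them. /faafoutkaorofag/ → faafoutikaorofag.
Rule 5 (final e-epenthesis): the form ends in the consonant /g/, so [e] is inserted word-finally. /faafoutikaorofag/ → faafoutikaorofage.

faafoutikaorofage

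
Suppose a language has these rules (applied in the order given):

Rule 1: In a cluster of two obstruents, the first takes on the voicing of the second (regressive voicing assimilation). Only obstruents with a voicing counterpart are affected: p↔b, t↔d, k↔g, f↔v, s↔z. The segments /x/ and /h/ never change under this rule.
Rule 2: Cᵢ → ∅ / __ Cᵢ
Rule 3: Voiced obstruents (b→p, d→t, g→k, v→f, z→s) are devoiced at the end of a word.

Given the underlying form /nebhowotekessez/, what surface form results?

nephowotekeses

Rule 1 (regressive voicing assimilation): /b/ precedes the voiceless obstruent /h/, so it devoices to [p] by assimilation. /nebhowotekessez/ → nephowotekessez.
Rule 2 (degemination): /ss/ is a geminate; the first /s/ deletes. /nephowotekessez/ → nephowotekesez.
Rule 3 (final devoicing): /z/ is a voiced obstruent in word-final position, so it devoices to [s]. /nephowotekesez/ → nephowotekeses.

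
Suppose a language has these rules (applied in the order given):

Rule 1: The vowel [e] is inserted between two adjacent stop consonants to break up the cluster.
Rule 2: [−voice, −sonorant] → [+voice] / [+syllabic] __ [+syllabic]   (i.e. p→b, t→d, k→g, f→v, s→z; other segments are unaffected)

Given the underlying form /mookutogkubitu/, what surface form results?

moogudogegubidu

Rule 1 (stop-cluster e-epenthesis): /g/ and /k/ form a stop–stop cluster, so [e] is inserted between them. /mookutogkubitu/ → mookutogekubitu.
Rule 2 (intervocalic voicing): /k/ is a voiceless obstruent between vowels /o/ and /u/, so it voices to [g]. /t/ is a voiceless obstruent between vowels /u/ and /o/, so it voices to [d]. /k/ is a voiceless obstruent between vowels /e/ and /u/, so it voices to [g]. /t/ is a voiceless obstruent between vowels /i/ and /u/, so it voices to [d]. /mookutogekubitu/ → moogudogegubidu.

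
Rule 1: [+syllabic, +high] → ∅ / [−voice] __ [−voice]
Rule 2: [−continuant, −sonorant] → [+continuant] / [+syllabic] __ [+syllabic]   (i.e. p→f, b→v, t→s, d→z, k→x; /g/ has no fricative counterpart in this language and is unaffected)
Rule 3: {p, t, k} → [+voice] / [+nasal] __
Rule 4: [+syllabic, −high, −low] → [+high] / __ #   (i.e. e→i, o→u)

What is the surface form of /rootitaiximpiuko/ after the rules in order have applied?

roottaiximbiuxu

Rule 1 (high vowel syncope): /i/ is a high vowel flanked by voiceless consonants /t/ and /t/, so it deletes. /rootitaiximpiuko/ → roottaiximpiuko.
Rule 2 (intervocalic spirantization): /k/ is a stop between vowels /u/ and /o/, so it spirantizes to the fricative [x]. /roottaiximpiuko/ → roottaiximpiuxo.
Rule 3 (post-nasal voicing): /p/ is a voiceless stop immediately after the nasal /m/, so it voices to [b]. /roottaiximpiuxo/ → roottaiximbiuxo.
Rule 4 (final vowel raising): /o/ is a mid vowel in word-final position, so it raises to [u]. /roottaiximbiuxo/ → roottaiximbiuxu.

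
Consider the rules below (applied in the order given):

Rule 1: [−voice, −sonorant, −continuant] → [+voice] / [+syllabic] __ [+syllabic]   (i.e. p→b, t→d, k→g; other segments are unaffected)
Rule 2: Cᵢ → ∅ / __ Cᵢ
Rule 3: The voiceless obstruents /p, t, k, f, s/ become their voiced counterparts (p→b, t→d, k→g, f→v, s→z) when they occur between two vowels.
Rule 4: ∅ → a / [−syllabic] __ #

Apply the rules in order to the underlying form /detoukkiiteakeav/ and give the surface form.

dedougiideageava

Rule 1 (intervocalic voicing): /t/ is a voiceless stop between vowels /e/ and /o/, so it voices to [d]. /t/ is a voiceless stop between vowels /i/ and /e/, so it voices to [d]. /k/ is a voiceless stop between vowels /a/ and /e/, so it voices to [g]. /detoukkiiteakeav/ → dedoukkiideageav.
Rule 2 (degemination): /kk/ is a geminate; the first /k/ deletes. /dedoukkiideageav/ → dedoukiideageav.
Rule 3 (intervocalic voicing): /k/ is a voiceless obstruent between vowels /u/ and /i/, so it voices to [g]. /dedoukiideageav/ → dedougiideageav.
Rule 4 (final a-epenthesis): the form ends in the consonant /v/, so [a] is inserted word-finally. /dedougiideageav/ → dedougiideageava.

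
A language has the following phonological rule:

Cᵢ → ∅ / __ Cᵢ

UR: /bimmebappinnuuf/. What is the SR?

bimebapinuuf

/mm/ is a geminate; the first /m/ deletes.
/pp/ is a geminate; the first /p/ deletes.
/nn/ is a geminate; the first /n/ deletes.
The other instances of /b/, /m/, /p/, /n/, /f/ do not occur in the required environment and remain unchanged.
Surface form: [bimebapinuuf].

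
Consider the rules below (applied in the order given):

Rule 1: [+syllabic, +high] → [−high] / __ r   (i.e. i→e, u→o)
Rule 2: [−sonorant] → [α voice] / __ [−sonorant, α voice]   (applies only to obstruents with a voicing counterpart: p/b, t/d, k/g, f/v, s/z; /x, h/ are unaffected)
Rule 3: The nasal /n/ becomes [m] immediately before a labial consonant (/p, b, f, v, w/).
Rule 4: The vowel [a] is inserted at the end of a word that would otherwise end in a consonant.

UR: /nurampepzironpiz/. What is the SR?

Rule 1 (pre-rhotic lowering): /u/ is a high vowel immediately before /r/, so it lowers to [o]. /i/ is a high vowel immediately before /r/, so it lowers to [e]. /nurampepzironpiz/ → norampepzeronpiz.
Rule 2 (regressive voicing assimilation): /p/ precedes the voiced obstruent /z/, so it voices to [b] by assimilation. /norampepzeronpiz/ → norampebzeronpiz.
Rule 3 (nasal place assimilation): /n/ precedes the labial consonant /p/, so it assimilates in place to [m]. /norampebzeronpiz/ → norampebzerompiz.
Rule 4 (final a-epenthesis): the form ends in the consonant /z/, so [a] is inserted word-finally. /norampebzerompiz/ → norampebzerompiza.

norampebzerompiza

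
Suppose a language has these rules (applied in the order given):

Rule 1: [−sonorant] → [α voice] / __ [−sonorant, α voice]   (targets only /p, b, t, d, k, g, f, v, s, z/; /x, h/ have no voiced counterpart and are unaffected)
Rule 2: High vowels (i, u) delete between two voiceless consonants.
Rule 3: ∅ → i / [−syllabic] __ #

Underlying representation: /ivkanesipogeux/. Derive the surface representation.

Rule 1 (regressive voicing assimilation): /v/ precedes the voiceless obstruent /k/, so it devoices to [f] by assimilation. /ivkanesipogeux/ → ifkanesipogeux.
Rule 2 (high vowel syncope): /i/ is a high vowel flanked by voiceless consonants /s/ and /p/, so it deletes. /ifkanesipogeux/ → ifkanespogeux.
Rule 3 (final i-epenthesis): the form ends in the consonant /x/, so [i] is inserted word-finally. /ifkanespogeux/ → ifkanespogeuxi.

ifkanespogeuxi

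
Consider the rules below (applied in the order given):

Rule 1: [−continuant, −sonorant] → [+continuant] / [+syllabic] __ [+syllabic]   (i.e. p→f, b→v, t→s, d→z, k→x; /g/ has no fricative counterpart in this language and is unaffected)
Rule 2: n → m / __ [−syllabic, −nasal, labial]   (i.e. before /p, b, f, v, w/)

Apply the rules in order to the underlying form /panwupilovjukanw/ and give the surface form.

Rule 1 (intervocalic spirantization): /p/ is a stop between vowels /u/ and /i/, so it spirantizes to the fricative [f]. /k/ is a stop between vowels /u/ and /a/, so it spirantizes to the fricative [x]. /panwupilovjukanw/ → panwufilovjuxanw.
Rule 2 (nasal place assimilation): /n/ precedes the labial consonant /w/, so it assimilates in place to [m]. /n/ precedes the labial consonant /w/, so it assimilates in place to [m]. /panwufilovjuxanw/ → pamwufilovjuxamw.

pamwufilovjuxamw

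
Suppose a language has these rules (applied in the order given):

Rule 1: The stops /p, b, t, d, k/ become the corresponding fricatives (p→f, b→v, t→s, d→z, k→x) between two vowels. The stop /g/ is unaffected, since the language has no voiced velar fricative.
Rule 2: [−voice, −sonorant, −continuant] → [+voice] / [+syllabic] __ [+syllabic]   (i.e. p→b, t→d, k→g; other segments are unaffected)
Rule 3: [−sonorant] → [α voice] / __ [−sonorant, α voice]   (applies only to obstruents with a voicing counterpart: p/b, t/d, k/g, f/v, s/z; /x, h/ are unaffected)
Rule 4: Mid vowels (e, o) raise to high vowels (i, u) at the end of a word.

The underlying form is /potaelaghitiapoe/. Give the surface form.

posaelakhisiafoi

Rule 1 (intervocalic spirantization): /t/ is a stop between vowels /o/ and /a/, so it spirantizes to the fricative [s]. /t/ is a stop between vowels /i/ and /i/, so it spirantizes to the fricative [s]. /p/ is a stop between vowels /a/ and /o/, so it spirantizes to the fricative [f]. /potaelaghitiapoe/ → posaelaghisiafoe.
Rule 2 (intervocalic voicing): no segment meets the environment; /posaelaghisiafoe/ is unchanged.
Rule 3 (regressive voicing assimilation): /g/ precedes the voiceless obstruent /h/, so it devoices to [k] by assimilation. /posaelaghisiafoe/ → posaelakhisiafoe.
Rule 4 (final vowel raising): /e/ is a mid vowel in word-final position, so it raises to [i]. /posaelakhisiafoe/ → posaelakhisiafoi.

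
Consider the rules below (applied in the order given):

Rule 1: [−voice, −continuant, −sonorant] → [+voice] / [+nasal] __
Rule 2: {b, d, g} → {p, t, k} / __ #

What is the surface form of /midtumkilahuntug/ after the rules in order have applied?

midtumgilahunduk

Rule 1 (post-nasal voicing): /k/ is a voiceless stop immediately after the nasal /m/, so it voices to [g]. /t/ is a voiceless stop immediately after the nasal /n/, so it voices to [d]. /midtumkilahuntug/ → midtumgilahundug.
Rule 2 (final devoicing): /g/ is a voiced stop in word-final position, so it devoices to [k]. /midtumgilahundug/ → midtumgilahunduk.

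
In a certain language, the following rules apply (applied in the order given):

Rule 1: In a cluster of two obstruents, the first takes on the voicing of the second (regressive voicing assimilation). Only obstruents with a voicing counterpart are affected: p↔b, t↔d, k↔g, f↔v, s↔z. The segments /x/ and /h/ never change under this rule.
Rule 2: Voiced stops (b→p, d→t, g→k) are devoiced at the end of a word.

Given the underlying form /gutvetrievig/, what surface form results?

Rule 1 (regressive voicing assimilation): /t/ precedes the voiced obstruent /v/, so it voices to [d] by assimilation. /gutvetrievig/ → gudvetrievig.
Rule 2 (final devoicing): /g/ is a voiced stop in word-final position, so it devoices to [k]. /gudvetrievig/ → gudvetrievik.

gudvetrievik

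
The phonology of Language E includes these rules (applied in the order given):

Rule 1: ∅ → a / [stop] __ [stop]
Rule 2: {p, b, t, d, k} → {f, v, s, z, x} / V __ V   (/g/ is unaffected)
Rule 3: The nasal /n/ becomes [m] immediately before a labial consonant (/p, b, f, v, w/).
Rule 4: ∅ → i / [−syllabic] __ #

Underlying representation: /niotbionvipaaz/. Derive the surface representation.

niosaviomvifaazi

Rule 1 (stop-cluster a-epenthesis): /t/ and /b/ form a stop–stop cluster, so [a] is inserted between them. /niotbionvipaaz/ → niotabionvipaaz.
Rule 2 (intervocalic spirantization): /t/ is a stop between vowels /o/ and /a/, so it spirantizes to the fricative [s]. /b/ is a stop between vowels /a/ and /i/, so it spirantizes to the fricative [v]. /p/ is a stop between vowels /i/ and /a/, so it spirantizes to the fricative [f]. /niotabionvipaaz/ → niosavionvifaaz.
Rule 3 (nasal place assimilation): /n/ precedes the labial consonant /v/, so it assimilates in place to [m]. /niosavionvifaaz/ → niosaviomvifaaz.
Rule 4 (final i-epenthesis): the form ends in the consonant /z/, so [i] is inserted word-finally. /niosaviomvifaaz/ → niosaviomvifaazi.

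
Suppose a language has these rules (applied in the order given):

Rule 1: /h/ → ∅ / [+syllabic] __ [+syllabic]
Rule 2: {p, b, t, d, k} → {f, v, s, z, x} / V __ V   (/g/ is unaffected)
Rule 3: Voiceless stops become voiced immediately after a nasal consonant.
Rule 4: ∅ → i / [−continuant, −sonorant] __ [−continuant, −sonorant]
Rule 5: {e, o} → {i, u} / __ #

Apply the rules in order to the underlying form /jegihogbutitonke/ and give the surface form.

Rule 1 (intervocalic h-deletion): /h/ occurs between vowels /i/ and /o/, so it deletes. /jegihogbutitonke/ → jegiogbutitonke.
Rule 2 (intervocalic spirantization): /t/ is a stop between vowels /u/ and /i/, so it spirantizes to the fricative [s]. /t/ is a stop between vowels /i/ and /o/, so it spirantizes to the fricative [s]. /jegiogbutitonke/ → jegiogbusisonke.
Rule 3 (post-nasal voicing): /k/ is a voiceless stop immediately after the nasal /n/, so it voices to [g]. /jegiogbusisonke/ → jegiogbusisonge.
Rule 4 (stop-cluster i-epenthesis): /g/ and /b/ form a stop–stop cluster, so [i] is inserted between them. /jegiogbusisonge/ → jegiogibusisonge.
Rule 5 (final vowel raising): /e/ is a mid vowel in word-final position, so it raises to [i]. /jegiogibusisonge/ → jegiogibusisongi.

jegiogibusisongi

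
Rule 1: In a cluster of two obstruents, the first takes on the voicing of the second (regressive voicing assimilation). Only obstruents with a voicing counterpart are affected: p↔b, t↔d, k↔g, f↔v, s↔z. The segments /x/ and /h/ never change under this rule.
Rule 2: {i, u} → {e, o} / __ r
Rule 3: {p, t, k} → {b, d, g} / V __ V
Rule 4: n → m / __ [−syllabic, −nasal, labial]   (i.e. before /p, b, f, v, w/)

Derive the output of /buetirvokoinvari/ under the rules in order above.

Rule 1 (regressive voicing assimilation): no segment meets the environment; /buetirvokoinvari/ is unchanged.
Rule 2 (pre-rhotic lowering): /i/ is a high vowel immediately before /r/, so it lowers to [e]. /buetirvokoinvari/ → buetervokoinvari.
Rule 3 (intervocalic voicing): /t/ is a voiceless stop between vowels /e/ and /e/, so it voices to [d]. /k/ is a voiceless stop between vowels /o/ and /o/, so it voices to [g]. /buetervokoinvari/ → buedervogoinvari.
Rule 4 (nasal place assimilation): /n/ precedes the labial consonant /v/, so it assimilates in place to [m]. /buedervogoinvari/ → buedervogoimvari.

buedervogoimvari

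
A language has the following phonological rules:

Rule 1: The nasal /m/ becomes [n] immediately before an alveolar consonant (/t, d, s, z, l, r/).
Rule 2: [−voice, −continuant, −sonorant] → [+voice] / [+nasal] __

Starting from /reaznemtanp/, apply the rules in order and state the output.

Rule 1 (nasal place assimilation): /m/ precedes the alveolar consonant /t/, so it assimilates in place to [n]. /reaznemtanp/ → reaznentanp.
Rule 2 (post-nasal voicing): /t/ is a voiceless stop immediately after the nasal /n/, so it voices to [d]. /p/ is a voiceless stop immediately after the nasal /n/, so it voices to [b]. /reaznentanp/ → reaznendanb.

reaznendanb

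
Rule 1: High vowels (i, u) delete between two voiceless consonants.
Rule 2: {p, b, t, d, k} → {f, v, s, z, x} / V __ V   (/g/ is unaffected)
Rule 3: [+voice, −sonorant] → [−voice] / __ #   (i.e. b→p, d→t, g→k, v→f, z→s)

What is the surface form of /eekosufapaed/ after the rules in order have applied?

eexosfafaet

Rule 1 (high vowel syncope): /u/ is a high vowel flanked by voiceless consonants /s/ and /f/, so it deletes. /eekosufapaed/ → eekosfapaed.
Rule 2 (intervocalic spirantization): /k/ is a stop between vowels /e/ and /o/, so it spirantizes to the fricative [x]. /p/ is a stop between vowels /a/ and /a/, so it spirantizes to the fricative [f]. /eekosfapaed/ → eexosfafaed.
Rule 3 (final devoicing): /d/ is a voiced obstruent in word-final position, so it devoices to [t]. /eexosfafaed/ → eexosfafaet.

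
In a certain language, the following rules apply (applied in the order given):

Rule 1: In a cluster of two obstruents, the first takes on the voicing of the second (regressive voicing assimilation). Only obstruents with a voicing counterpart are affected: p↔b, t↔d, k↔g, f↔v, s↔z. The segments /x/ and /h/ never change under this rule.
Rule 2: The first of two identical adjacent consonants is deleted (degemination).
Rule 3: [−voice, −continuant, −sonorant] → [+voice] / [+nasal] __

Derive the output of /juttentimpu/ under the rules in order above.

Rule 1 (regressive voicing assimilation): no segment meets the environment; /juttentimpu/ is unchanged.
Rule 2 (degemination): /tt/ is a geminate; the first /t/ deletes. /juttentimpu/ → jutentimpu.
Rule 3 (post-nasal voicing): /t/ is a voiceless stop immediately after the nasal /n/, so it voices to [d]. /p/ is a voiceless stop immediately after the nasal /m/, so it voices to [b]. /jutentimpu/ → jutendimbu.

jutendimbu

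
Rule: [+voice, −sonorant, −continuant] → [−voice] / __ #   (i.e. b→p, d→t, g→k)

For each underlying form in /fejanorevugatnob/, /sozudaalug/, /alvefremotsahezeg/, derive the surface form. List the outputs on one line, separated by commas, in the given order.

/fejanorevugatnob/: /b/ is a voiced stop in word-final position, so it devoices to [p]. → [fejanorevugatnop].
/sozudaalug/: /g/ is a voiced stop in word-final position, so it devoices to [k]. → [sozudaaluk].
/alvefremotsahezeg/: /g/ is a voiced stop in word-final position, so it devoices to [k]. → [alvefremotsahezek].

fejanorevugatnop, sozudaaluk, alvefremotsahezek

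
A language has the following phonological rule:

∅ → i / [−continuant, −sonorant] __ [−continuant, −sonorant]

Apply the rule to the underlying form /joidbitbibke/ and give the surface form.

/d/ and /b/ form a stop–stop cluster, so [i] is inserted between them.
/t/ and /b/ form a stop–stop cluster, so [i] is inserted between them.
/b/ and /k/ form a stop–stop cluster, so [i] is inserted between them.
Surface form: [joidibitibibike].

joidibitibibike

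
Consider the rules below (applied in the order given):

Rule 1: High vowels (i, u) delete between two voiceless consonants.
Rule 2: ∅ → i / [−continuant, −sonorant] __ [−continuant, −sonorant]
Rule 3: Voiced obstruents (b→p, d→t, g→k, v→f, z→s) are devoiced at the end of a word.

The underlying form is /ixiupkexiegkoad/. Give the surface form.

ixiupikexiegikoat

Rule 1 (high vowel syncope): no segment meets the environment; /ixiupkexiegkoad/ is unchanged.
Rule 2 (stop-cluster i-epenthesis): /p/ and /k/ form a stop–stop cluster, so [i] is inserted between them. /g/ and /k/ form a stop–stop cluster, so [i] is inserted between them. /ixiupkexiegkoad/ → ixiupikexiegikoad.
Rule 3 (final devoicing): /d/ is a voiced obstruent in word-final position, so it devoices to [t]. /ixiupikexiegikoad/ → ixiupikexiegikoat.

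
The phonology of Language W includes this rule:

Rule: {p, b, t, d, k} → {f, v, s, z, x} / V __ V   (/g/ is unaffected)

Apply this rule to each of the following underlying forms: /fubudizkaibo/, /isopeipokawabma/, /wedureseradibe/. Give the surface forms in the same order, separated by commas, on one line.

fuvuzizkaivo, isofeifoxawabma, wezureserazive

/fubudizkaibo/: /b/ is a stop between vowels /u/ and /u/, so it spirantizes to the fricative [v]. /d/ is a stop between vowels /u/ and /i/, so it spirantizes to the fricative [z]. /b/ is a stop between vowels /i/ and /o/, so it spirantizes to the fricative [v]. → [fuvuzizkaivo].
/isopeipokawabma/: /p/ is a stop between vowels /o/ and /e/, so it spirantizes to the fricative [f]. /p/ is a stop between vowels /i/ and /o/, so it spirantizes to the fricative [f]. /k/ is a stop between vowels /o/ and /a/, so it spirantizes to the fricative [x]. → [isofeifoxawabma].
/wedureseradibe/: /d/ is a stop between vowels /e/ and /u/, so it spirantizes to the fricative [z]. /d/ is a stop between vowels /a/ and /i/, so it spirantizes to the fricative [z]. /b/ is a stop between vowels /i/ and /e/, so it spirantizes to the fricative [v]. → [wezureserazive].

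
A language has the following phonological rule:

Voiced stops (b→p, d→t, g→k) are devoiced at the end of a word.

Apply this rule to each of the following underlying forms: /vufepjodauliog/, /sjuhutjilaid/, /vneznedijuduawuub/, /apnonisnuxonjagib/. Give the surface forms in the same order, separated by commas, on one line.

vufepjodauliok, sjuhutjilait, vneznedijuduawuup, apnonisnuxonjagip

/vufepjodauliog/: /g/ is a voiced stop in word-final position, so it devoices to [k]. → [vufepjodauliok].
/sjuhutjilaid/: /d/ is a voiced stop in word-final position, so it devoices to [t]. → [sjuhutjilait].
/vneznedijuduawuub/: /b/ is a voiced stop in word-final position, so it devoices to [p]. → [vneznedijuduawuup].
/apnonisnuxonjagib/: /b/ is a voiced stop in word-final position, so it devoices to [p]. → [apnonisnuxonjagip].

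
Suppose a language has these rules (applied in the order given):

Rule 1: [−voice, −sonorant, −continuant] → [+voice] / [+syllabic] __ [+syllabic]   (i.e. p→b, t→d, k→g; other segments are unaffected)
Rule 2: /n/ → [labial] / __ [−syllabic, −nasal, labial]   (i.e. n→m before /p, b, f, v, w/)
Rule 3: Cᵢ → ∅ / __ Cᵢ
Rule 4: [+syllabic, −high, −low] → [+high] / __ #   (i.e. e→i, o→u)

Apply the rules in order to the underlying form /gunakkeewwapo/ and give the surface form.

Rule 1 (intervocalic voicing): /p/ is a voiceless stop between vowels /a/ and /o/, so it voices to [b]. /gunakkeewwapo/ → gunakkeewwabo.
Rule 2 (nasal place assimilation): no segment meets the environment; /gunakkeewwabo/ is unchanged.
Rule 3 (degemination): /kk/ is a geminate; the first /k/ deletes. /ww/ is a geminate; the first /w/ deletes. /gunakkeewwabo/ → gunakeewabo.
Rule 4 (final vowel raising): /o/ is a mid vowel in word-final position, so it raises to [u]. /gunakeewabo/ → gunakeewabu.

gunakeewabu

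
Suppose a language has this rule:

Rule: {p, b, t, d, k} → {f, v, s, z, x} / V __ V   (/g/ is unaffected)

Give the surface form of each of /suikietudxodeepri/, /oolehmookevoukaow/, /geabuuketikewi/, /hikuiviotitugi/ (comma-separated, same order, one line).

/suikietudxodeepri/: /k/ is a stop between vowels /i/ and /i/, so it spirantizes to the fricative [x]. /t/ is a stop between vowels /e/ and /u/, so it spirantizes to the fricative [s]. /d/ is a stop between vowels /o/ and /e/, so it spirantizes to the fricative [z]. → [suixiesudxozeepri].
/oolehmookevoukaow/: /k/ is a stop between vowels /o/ and /e/, so it spirantizes to the fricative [x]. /k/ is a stop between vowels /u/ and /a/, so it spirantizes to the fricative [x]. → [oolehmooxevouxaow].
/geabuuketikewi/: /b/ is a stop between vowels /a/ and /u/, so it spirantizes to the fricative [v]. /k/ is a stop between vowels /u/ and /e/, so it spirantizes to the fricative [x]. /t/ is a stop between vowels /e/ and /i/, so it spirantizes to the fricative [s]. /k/ is a stop between vowels /i/ and /e/, so it spirantizes to the fricative [x]. → [geavuuxesixewi].
/hikuiviotitugi/: /k/ is a stop between vowels /i/ and /u/, so it spirantizes to the fricative [x]. /t/ is a stop between vowels /o/ and /i/, so it spirantizes to the fricative [s]. /t/ is a stop between vowels /i/ and /u/, so it spirantizes to the fricative [s]. → [hixuiviosisugi].

suixiesudxozeepri, oolehmooxevouxaow, geavuuxesixewi, hixuiviosisugi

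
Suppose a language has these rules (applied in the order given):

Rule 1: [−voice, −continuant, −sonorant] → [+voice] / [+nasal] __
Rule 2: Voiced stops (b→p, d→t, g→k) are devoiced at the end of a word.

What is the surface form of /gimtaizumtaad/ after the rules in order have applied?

gimdaizumdaat

Rule 1 (post-nasal voicing): /t/ is a voiceless stop immediately after the nasal /m/, so it voices to [d]. /t/ is a voiceless stop immediately after the nasal /m/, so it voices to [d]. /gimtaizumtaad/ → gimdaizumdaad.
Rule 2 (final devoicing): /d/ is a voiced stop in word-final position, so it devoices to [t]. /gimdaizumdaad/ → gimdaizumdaat.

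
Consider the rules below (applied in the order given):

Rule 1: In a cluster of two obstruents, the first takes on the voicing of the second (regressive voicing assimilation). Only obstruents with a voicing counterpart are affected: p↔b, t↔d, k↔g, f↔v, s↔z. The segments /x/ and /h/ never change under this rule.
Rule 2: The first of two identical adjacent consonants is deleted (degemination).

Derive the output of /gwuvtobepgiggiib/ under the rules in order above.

gwuftobebgigiib

Rule 1 (regressive voicing assimilation): /v/ precedes the voiceless obstruent /t/, so it devoices to [f] by assimilation. /p/ precedes the voiced obstruent /g/, so it voices to [b] by assimilation. /gwuvtobepgiggiib/ → gwuftobebgiggiib.
Rule 2 (degemination): /gg/ is a geminate; the first /g/ deletes. /gwuftobebgiggiib/ → gwuftobebgigiib.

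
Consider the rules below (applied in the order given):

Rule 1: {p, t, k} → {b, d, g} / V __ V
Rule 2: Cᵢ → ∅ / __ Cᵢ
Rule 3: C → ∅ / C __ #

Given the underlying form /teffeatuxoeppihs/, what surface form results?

tefeaduxoepih

Rule 1 (intervocalic voicing): /t/ is a voiceless stop between vowels /a/ and /u/, so it voices to [d]. /teffeatuxoeppihs/ → teffeaduxoeppihs.
Rule 2 (degemination): /ff/ is a geminate; the first /f/ deletes. /pp/ is a geminate; the first /p/ deletes. /teffeaduxoeppihs/ → tefeaduxoepihs.
Rule 3 (final cluster simplification): /s/ is the second consonant of a word-final cluster /hs/, so it deletes. /tefeaduxoepihs/ → tefeaduxoepih.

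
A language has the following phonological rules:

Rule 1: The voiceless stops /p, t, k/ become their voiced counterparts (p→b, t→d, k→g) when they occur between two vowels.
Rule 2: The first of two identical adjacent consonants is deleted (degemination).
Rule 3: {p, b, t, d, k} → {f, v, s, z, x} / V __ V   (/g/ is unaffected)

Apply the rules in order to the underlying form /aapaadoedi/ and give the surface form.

aavaazoezi

Rule 1 (intervocalic voicing): /p/ is a voiceless stop between vowels /a/ and /a/, so it voices to [b]. /aapaadoedi/ → aabaadoedi.
Rule 2 (degemination): no segment meets the environment; /aabaadoedi/ is unchanged.
Rule 3 (intervocalic spirantization): /b/ is a stop between vowels /a/ and /a/, so it spirantizes to the fricative [v]. /d/ is a stop between vowels /a/ and /o/, so it spirantizes to the fricative [z]. /d/ is a stop between vowels /e/ and /i/, so it spirantizes to the fricative [z]. /aabaadoedi/ → aavaazoezi.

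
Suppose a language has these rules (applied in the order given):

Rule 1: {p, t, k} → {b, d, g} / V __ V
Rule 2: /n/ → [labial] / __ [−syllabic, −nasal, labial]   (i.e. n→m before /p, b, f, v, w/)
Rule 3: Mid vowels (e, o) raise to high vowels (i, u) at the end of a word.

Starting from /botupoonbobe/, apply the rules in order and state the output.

boduboombobi

Rule 1 (intervocalic voicing): /t/ is a voiceless stop between vowels /o/ and /u/, so it voices to [d]. /p/ is a voiceless stop between vowels /u/ and /o/, so it voices to [b]. /botupoonbobe/ → boduboonbobe.
Rule 2 (nasal place assimilation): /n/ precedes the labial consonant /b/, so it assimilates in place to [m]. /boduboonbobe/ → boduboombobe.
Rule 3 (final vowel raising): /e/ is a mid vowel in word-final position, so it raises to [i]. /boduboombobe/ → boduboombobi.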